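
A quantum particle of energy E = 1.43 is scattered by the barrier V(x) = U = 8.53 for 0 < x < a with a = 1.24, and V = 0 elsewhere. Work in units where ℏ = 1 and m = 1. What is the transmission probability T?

Since E < U the interior solution is evanescent with decay constant κ = √(2m(U − E))/ℏ = 3.768.
κa = 4.673, sinh(κa) = 53.49.
Matching ψ, ψ′ at both faces gives T = [1 + U² sinh²(κa) / (4E(U − E))]⁻¹ = 1/5127 = 0.000195.

T = 0.000195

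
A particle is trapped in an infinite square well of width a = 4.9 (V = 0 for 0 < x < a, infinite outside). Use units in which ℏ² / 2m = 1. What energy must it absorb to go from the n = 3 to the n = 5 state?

E_n = n²π²ℏ²/(2ma²), so ΔE = (5² − 3²) π²ℏ²/(2ma²).
ΔE = 16 × π² / (2 × 0.5 × 4.9²) = 6.577.

ΔE = 6.58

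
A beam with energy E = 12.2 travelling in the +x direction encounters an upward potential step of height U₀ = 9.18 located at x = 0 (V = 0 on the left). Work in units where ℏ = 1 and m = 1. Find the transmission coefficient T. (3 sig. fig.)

On each side the TISE gives plane waves with k = √(2m(E − V))/ℏ: k₁ = √(2·1·12.2) = 4.940, k₂ = √(2·1·3.02) = 2.458.
Continuity of ψ and ψ′ at the step yields the reflection amplitude r = (k₁ − k₂)/(k₁ + k₂) = 0.3355; thus R = |r|² = 0.1126, T = 0.8874.

T = 0.887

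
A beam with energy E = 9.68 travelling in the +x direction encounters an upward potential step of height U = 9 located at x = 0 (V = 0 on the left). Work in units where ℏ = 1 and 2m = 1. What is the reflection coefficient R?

R = 0.338

On each side the TISE gives plane waves with k = √(2m(E − V))/ℏ: k₁ = √(2·½·9.68) = 3.111, k₂ = √(2·½·0.68) = 0.8246.
Continuity of ψ and ψ′ at the step yields the reflection amplitude r = (k₁ − k₂)/(k₁ + k₂) = 0.5810; thus R = |r|² = 0.3375, T = 0.6625.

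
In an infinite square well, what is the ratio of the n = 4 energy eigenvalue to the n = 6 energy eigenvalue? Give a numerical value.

0.444444

Since E_n ∝ n², the ratio is (4/6)² = 0.444444.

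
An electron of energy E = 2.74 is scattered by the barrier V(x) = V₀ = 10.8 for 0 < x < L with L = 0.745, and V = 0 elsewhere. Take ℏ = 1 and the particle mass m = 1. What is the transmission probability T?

T = 0.00762

Since E < V₀ the interior solution is evanescent with decay constant κ = √(2m(V₀ − E))/ℏ = 4.015.
κL = 2.991, sinh(κL) = 9.929.
The exact tunnelling result is T⁻¹ = 1 + V₀² sinh²(κL) / [4E(V₀ − E)] = 131.2, so T = 0.00762.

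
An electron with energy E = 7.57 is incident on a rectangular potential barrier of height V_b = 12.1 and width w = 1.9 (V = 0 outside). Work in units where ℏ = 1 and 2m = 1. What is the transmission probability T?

Since E < V_b the interior solution is evanescent with decay constant κ = √(2m(V_b − E))/ℏ = 2.128.
κw = 4.044, sinh(κw) = 28.52.
The exact tunnelling result is T⁻¹ = 1 + V_b² sinh²(κw) / [4E(V_b − E)] = 869.0, so T = 0.00115.

T = 0.00115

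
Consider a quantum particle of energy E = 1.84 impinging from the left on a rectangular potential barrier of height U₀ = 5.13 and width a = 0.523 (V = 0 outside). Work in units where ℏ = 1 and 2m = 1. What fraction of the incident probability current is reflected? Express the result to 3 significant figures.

R = 0.567

E < U₀: inside the barrier ψ ∝ e^{±κx} with κ = √(2m(U₀ − E))/ℏ = 1.814.
κa = 0.9486, sinh(κa) = 1.097.
Matching ψ, ψ′ at both faces gives T = [1 + U₀² sinh²(κa) / (4E(U₀ − E))]⁻¹ = 1/2.309 = 0.433.
R = 1 − T = 0.567.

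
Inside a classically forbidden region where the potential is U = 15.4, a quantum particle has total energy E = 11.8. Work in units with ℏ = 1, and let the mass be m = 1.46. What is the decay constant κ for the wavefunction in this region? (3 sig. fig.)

κ = 3.24

Since E < U the TISE in this region is ψ'' = κ²ψ with κ = √(2m(U − E))/ℏ.
κ = √(2 × 1.46 × 3.6) = 3.242.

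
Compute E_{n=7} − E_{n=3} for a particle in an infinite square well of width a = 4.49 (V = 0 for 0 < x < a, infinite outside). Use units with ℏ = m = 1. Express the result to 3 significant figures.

ΔE = 9.79

E_n = n²π²ℏ²/(2ma²), so ΔE = (7² − 3²) π²ℏ²/(2ma²).
ΔE = 40 × π² / (2 × 1 × 4.49²) = 9.791.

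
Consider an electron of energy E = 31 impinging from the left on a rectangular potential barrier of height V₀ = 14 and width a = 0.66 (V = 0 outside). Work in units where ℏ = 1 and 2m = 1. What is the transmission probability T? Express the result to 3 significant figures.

E > V₀: inside the barrier k₂ = √(2m(E − V₀))/ℏ = 4.123, k₂a = 2.721.
T = [1 + V₀² sin²(k₂a) / (4E(E − V₀))]⁻¹ = 1/1.015 = 0.985.

T = 0.985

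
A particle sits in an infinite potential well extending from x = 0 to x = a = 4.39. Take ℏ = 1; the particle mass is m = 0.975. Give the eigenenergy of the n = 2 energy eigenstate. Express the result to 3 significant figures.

E = 1.05

The infinite-well eigenfunctions ψ_n = √(2/a) sin(nπx/a) vanish at both walls, giving E_n = n²π²ℏ²/(2ma²).
E_2 = 2² × π² / (2 × 0.975 × 4.39²) = 1.051.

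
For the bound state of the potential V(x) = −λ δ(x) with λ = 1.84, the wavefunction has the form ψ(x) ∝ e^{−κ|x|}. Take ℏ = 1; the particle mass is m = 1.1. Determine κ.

Integrate −(ℏ²/2m)ψ'' − λδ(x)ψ = Eψ from −ε to +ε: the ψ'' term gives ψ'(0⁺) − ψ'(0⁻) and the δ term gives −(2mλ/ℏ²)ψ(0).
With ψ ∝ e^{−κ|x|} this yields −2κ = −2mλ/ℏ², so κ = mλ/ℏ² = 2.024.

κ = 2.02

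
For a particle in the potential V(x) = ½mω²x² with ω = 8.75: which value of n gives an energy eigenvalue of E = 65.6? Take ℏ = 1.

E_n = ℏω(n + ½) ⇒ n = E/(ℏω) − ½ = 65.6/8.75 − 0.5 = 6.997 → n = 7.

n = 7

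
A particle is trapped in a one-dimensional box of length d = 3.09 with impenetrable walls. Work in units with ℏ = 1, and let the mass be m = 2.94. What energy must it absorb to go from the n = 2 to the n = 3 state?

ΔE = 0.879

E_n = n²π²ℏ²/(2md²), so ΔE = (3² − 2²) π²ℏ²/(2md²).
ΔE = 5 × π² / (2 × 2.94 × 3.09²) = 0.8790.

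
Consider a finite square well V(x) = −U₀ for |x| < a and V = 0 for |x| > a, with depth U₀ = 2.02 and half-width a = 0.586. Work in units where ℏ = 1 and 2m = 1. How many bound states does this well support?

N = 1

Define the well-strength parameter z₀ = (a/ℏ)√(2mU₀) = 0.586 × √(2·0.5·2.02) = 0.8329.
The even/odd transcendental equations gain one root per π/2 in z₀, giving N = 1 + ⌊2z₀/π⌋ = 1 + ⌊0.5302⌋ = 1.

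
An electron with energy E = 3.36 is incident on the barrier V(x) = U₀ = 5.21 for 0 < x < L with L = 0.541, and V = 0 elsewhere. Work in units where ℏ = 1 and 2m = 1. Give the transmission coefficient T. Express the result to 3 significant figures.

T = 0.586

Since E < U₀ the interior solution is evanescent with decay constant κ = √(2m(U₀ − E))/ℏ = 1.360.
κL = 0.7358, sinh(κL) = 0.8041.
Matching ψ, ψ′ at both faces gives T = [1 + U₀² sinh²(κL) / (4E(U₀ − E))]⁻¹ = 1/1.706 = 0.586.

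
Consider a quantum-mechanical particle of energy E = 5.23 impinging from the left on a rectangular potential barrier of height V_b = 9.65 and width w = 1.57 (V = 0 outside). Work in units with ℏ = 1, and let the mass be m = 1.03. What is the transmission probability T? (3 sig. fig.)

E < V_b: inside the barrier ψ ∝ e^{±κx} with κ = √(2m(V_b − E))/ℏ = 3.017.
κw = 4.737, sinh(κw) = 57.07.
The exact tunnelling result is T⁻¹ = 1 + V_b² sinh²(κw) / [4E(V_b − E)] = 3281, so T = 0.000305.

T = 0.000305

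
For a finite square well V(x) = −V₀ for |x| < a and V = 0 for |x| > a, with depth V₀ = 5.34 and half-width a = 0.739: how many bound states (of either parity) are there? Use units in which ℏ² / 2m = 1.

Define the well-strength parameter z₀ = (a/ℏ)√(2mV₀) = 0.739 × √(2·0.5·5.34) = 1.708.
A new bound state (alternating even/odd) appears each time z₀ passes a multiple of π/2, so N = ⌊2z₀/π⌋ + 1 = ⌊1.087⌋ + 1 = 2.

N = 2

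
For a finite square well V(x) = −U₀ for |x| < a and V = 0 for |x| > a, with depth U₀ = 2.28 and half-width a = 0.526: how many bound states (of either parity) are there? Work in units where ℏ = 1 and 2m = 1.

N = 1

The dimensionless depth is z₀ = a√(2mU₀)/ℏ = 0.526 × √(2.280) = 0.7942.
A new bound state (alternating even/odd) appears each time z₀ passes a multiple of π/2, so N = ⌊2z₀/π⌋ + 1 = ⌊0.5056⌋ + 1 = 1.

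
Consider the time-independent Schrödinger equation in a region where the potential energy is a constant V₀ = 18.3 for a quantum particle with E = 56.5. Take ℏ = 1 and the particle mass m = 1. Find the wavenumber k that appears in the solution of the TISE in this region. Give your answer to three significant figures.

k = 8.74

With E > V₀ the solution is oscillatory, ψ ∝ e^{±ikx} with k = √(2m(E − V₀))/ℏ.
k = √(2 × 1 × 38.2) = 8.741.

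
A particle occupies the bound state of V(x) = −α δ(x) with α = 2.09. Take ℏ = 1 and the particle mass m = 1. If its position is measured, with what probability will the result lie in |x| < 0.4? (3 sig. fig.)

The normalised bound state is ψ = √κ e^{−κ|x|} with κ = mα/ℏ² = 2.090.
P(|x| < d) = ∫_{−d}^{d} κ e^{−2κ|x|} dx = 1 − e^{−2κd} = 1 − e^{−1.672} = 0.8121.

P = 0.812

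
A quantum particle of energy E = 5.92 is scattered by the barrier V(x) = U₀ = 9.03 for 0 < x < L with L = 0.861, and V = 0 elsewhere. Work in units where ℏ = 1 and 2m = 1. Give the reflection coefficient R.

R = 0.839

E < U₀: inside the barrier ψ ∝ e^{±κx} with κ = √(2m(U₀ − E))/ℏ = 1.764.
κL = 1.518, sinh(κL) = 2.173.
The exact tunnelling result is T⁻¹ = 1 + U₀² sinh²(κL) / [4E(U₀ − E)] = 6.228, so T = 0.161.
R = 1 − T = 0.839.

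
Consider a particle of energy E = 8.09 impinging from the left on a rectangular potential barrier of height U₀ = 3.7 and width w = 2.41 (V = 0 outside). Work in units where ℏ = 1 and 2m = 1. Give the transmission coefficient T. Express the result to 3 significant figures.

T = 0.921

Above the barrier the interior wavenumber is k₂ = √(2m(E − U₀))/ℏ = 2.095, giving phase k₂w = 5.050.
T = [1 + U₀² sin²(k₂w) / (4E(E − U₀))]⁻¹ = 1/1.086 = 0.921.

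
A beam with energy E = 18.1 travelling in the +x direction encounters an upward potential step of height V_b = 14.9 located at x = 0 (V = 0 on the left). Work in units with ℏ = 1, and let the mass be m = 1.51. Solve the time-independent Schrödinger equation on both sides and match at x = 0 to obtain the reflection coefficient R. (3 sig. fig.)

R = 0.166

The wavenumbers are k₁ = √(2mE)/ℏ = 7.393 on the left and k₂ = √(2m(E − V_b))/ℏ = 3.109 on the right.
Matching ψ and ψ′ at x = 0 gives r = (k₁ − k₂)/(k₁ + k₂), so R = r² = 0.1665 and T = 1 − R = 0.8335.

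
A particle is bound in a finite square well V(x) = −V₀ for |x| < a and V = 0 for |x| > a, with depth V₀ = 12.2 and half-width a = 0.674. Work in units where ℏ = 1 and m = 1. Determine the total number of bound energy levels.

N = 3

The dimensionless depth is z₀ = a√(2mV₀)/ℏ = 0.674 × √(24.40) = 3.329.
A new bound state (alternating even/odd) appears each time z₀ passes a multiple of π/2, so N = ⌊2z₀/π⌋ + 1 = ⌊2.120⌋ + 1 = 3.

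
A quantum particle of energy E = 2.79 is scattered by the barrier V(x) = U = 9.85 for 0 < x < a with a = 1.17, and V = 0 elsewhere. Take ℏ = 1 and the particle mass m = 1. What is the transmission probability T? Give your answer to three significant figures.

E < U: inside the barrier ψ ∝ e^{±κx} with κ = √(2m(U − E))/ℏ = 3.758.
κa = 4.396, sinh(κa) = 40.58.
Matching ψ, ψ′ at both faces gives T = [1 + U² sinh²(κa) / (4E(U − E))]⁻¹ = 1/2028 = 0.000493.

T = 0.000493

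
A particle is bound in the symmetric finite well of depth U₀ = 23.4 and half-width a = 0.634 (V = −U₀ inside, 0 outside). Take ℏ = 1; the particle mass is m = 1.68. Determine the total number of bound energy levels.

Define the well-strength parameter z₀ = (a/ℏ)√(2mU₀) = 0.634 × √(2·1.68·23.4) = 5.622.
A new bound state (alternating even/odd) appears each time z₀ passes a multiple of π/2, so N = ⌊2z₀/π⌋ + 1 = ⌊3.579⌋ + 1 = 4.

N = 4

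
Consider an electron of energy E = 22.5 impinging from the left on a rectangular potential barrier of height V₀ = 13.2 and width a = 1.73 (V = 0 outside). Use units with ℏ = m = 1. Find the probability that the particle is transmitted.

T = 0.849

Above the barrier the interior wavenumber is k₂ = √(2m(E − V₀))/ℏ = 4.313, giving phase k₂a = 7.461.
Matching at both interfaces gives T⁻¹ = 1 + V₀² sin²(k₂a) / [4E(E − V₀)] = 1.178, hence T = 0.849.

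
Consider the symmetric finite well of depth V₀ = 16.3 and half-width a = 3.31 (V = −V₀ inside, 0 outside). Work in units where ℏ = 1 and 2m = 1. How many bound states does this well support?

Define the well-strength parameter z₀ = (a/ℏ)√(2mV₀) = 3.31 × √(2·0.5·16.3) = 13.36.
A new bound state (alternating even/odd) appears each time z₀ passes a multiple of π/2, so N = ⌊2z₀/π⌋ + 1 = ⌊8.507⌋ + 1 = 9.

N = 9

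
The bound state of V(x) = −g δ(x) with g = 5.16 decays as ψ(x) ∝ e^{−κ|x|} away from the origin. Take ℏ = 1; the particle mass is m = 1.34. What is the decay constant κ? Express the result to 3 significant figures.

κ = 6.91

Integrate −(ℏ²/2m)ψ'' − gδ(x)ψ = Eψ from −ε to +ε: the ψ'' term gives ψ'(0⁺) − ψ'(0⁻) and the δ term gives −(2mg/ℏ²)ψ(0).
With ψ ∝ e^{−κ|x|} this yields −2κ = −2mg/ℏ², so κ = mg/ℏ² = 6.914.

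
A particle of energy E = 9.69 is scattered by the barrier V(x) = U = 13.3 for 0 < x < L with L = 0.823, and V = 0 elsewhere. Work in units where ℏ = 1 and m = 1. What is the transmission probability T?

Since E < U the interior solution is evanescent with decay constant κ = √(2m(U − E))/ℏ = 2.687.
κL = 2.211, sinh(κL) = 4.509.
The exact tunnelling result is T⁻¹ = 1 + U² sinh²(κL) / [4E(U − E)] = 26.71, so T = 0.0374.

T = 0.0374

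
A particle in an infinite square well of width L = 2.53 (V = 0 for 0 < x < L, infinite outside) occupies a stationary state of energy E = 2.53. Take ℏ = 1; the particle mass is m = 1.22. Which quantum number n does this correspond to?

n = 2

For an infinite well E_n = n²π²ℏ²/(2mL²), so n = (L/πℏ)√(2mE).
n = (2.53/π) × √(2 × 1.22 × 2.53) = 2.001 → n = 2.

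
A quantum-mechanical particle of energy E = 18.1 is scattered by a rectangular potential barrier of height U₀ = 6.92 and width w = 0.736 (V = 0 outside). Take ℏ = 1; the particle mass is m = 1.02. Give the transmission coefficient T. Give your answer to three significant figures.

E > U₀: inside the barrier k₂ = √(2m(E − U₀))/ℏ = 4.776, k₂w = 3.515.
T = [1 + U₀² sin²(k₂w) / (4E(E − U₀))]⁻¹ = 1/1.008 = 0.992.

T = 0.992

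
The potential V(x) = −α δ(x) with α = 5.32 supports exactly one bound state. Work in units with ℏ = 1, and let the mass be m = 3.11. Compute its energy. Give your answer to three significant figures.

E = -44.0

For x ≠ 0 the bound state is ψ ∝ e^{−κ|x|}; integrating the TISE across the delta gives the cusp condition 2κ = 2mα/ℏ², so κ = 16.55.
Then E = −ℏ²κ²/(2m) = −mα²/(2ℏ²) = -44.01.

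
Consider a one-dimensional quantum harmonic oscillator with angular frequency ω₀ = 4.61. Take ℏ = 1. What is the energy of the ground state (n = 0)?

The oscillator eigenvalues are E_n = ℏω₀(n + ½), so E_0 = 4.61 × 0.5 = 2.305.

E = 2.31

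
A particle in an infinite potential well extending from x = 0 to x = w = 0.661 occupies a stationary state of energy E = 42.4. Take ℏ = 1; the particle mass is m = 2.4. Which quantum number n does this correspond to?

From E_n = n²π²ℏ²/(2mw²) invert to n = √(2mw²E)/(πℏ).
n = (0.661/π) × √(2 × 2.4 × 42.4) = 3.002 → n = 3.

n = 3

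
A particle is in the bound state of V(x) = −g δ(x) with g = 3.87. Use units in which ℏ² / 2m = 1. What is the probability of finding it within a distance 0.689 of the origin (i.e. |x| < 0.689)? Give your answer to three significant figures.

The normalised bound state is ψ = √κ e^{−κ|x|} with κ = mg/ℏ² = 1.935.
P(|x| < d) = ∫_{−d}^{d} κ e^{−2κ|x|} dx = 1 − e^{−2κd} = 1 − e^{−2.666} = 0.9305.

P = 0.931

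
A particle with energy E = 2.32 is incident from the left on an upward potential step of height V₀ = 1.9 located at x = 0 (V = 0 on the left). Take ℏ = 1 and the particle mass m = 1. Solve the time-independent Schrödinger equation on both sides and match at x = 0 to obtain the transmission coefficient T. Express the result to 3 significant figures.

On each side the TISE gives plane waves with k = √(2m(E − V))/ℏ: k₁ = √(2·1·2.32) = 2.154, k₂ = √(2·1·0.42) = 0.9165.
Continuity of ψ and ψ′ at the step yields the reflection amplitude r = (k₁ − k₂)/(k₁ + k₂) = 0.4030; thus R = |r|² = 0.1624, T = 0.8376.

T = 0.838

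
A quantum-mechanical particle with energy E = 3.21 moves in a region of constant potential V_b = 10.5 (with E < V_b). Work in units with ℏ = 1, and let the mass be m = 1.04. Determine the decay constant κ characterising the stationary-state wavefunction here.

κ = 3.89

Since E < V_b the TISE in this region is ψ'' = κ²ψ with κ = √(2m(V_b − E))/ℏ.
κ = √(2 × 1.04 × 7.29) = 3.894.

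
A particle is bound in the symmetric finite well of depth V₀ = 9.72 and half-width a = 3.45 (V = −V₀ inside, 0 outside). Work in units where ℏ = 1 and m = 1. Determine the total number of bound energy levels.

The dimensionless depth is z₀ = a√(2mV₀)/ℏ = 3.45 × √(19.44) = 15.21.
The even/odd transcendental equations gain one root per π/2 in z₀, giving N = 1 + ⌊2z₀/π⌋ = 1 + ⌊9.684⌋ = 10.

N = 10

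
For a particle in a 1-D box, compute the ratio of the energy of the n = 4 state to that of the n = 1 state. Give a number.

16

Since E_n ∝ n², the ratio is (4/1)² = 16.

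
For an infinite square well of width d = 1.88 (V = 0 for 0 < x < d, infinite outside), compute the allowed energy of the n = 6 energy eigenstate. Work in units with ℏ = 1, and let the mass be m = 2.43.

E = 20.7

The infinite-well eigenfunctions ψ_n = √(2/d) sin(nπx/d) vanish at both walls, giving E_n = n²π²ℏ²/(2md²).
E_6 = 6² × π² / (2 × 2.43 × 1.88²) = 20.68.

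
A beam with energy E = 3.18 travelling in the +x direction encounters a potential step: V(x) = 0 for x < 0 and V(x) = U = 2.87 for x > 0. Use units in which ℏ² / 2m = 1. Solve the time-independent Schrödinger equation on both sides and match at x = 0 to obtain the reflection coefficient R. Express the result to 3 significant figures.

The wavenumbers are k₁ = √(2mE)/ℏ = 1.783 on the left and k₂ = √(2m(E − U))/ℏ = 0.5568 on the right.
Matching ψ and ψ′ at x = 0 gives r = (k₁ − k₂)/(k₁ + k₂), so R = r² = 0.2747 and T = 1 − R = 0.7253.

R = 0.275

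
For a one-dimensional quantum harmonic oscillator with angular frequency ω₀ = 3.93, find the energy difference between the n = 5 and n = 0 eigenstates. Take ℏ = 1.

ΔE = 19.7

E_n = ℏω₀(n + ½), so ΔE = (5 − 0) ℏω₀ = 5 × 3.93 = 19.65.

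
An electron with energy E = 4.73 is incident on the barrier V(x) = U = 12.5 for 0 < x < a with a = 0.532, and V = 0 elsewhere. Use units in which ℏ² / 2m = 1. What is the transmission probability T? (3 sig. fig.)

T = 0.177

Since E < U the interior solution is evanescent with decay constant κ = √(2m(U − E))/ℏ = 2.787.
κa = 1.483, sinh(κa) = 2.089.
The exact tunnelling result is T⁻¹ = 1 + U² sinh²(κa) / [4E(U − E)] = 5.640, so T = 0.177.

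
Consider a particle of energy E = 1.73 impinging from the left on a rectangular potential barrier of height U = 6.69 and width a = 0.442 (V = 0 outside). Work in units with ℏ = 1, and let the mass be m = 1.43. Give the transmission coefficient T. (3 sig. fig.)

T = 0.106

Since E < U the interior solution is evanescent with decay constant κ = √(2m(U − E))/ℏ = 3.766.
κa = 1.665, sinh(κa) = 2.548.
The exact tunnelling result is T⁻¹ = 1 + U² sinh²(κa) / [4E(U − E)] = 9.463, so T = 0.106.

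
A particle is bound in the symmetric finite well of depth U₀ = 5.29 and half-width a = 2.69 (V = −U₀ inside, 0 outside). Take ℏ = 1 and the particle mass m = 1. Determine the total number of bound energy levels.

The dimensionless depth is z₀ = a√(2mU₀)/ℏ = 2.69 × √(10.58) = 8.750.
The even/odd transcendental equations gain one root per π/2 in z₀, giving N = 1 + ⌊2z₀/π⌋ = 1 + ⌊5.570⌋ = 6.

N = 6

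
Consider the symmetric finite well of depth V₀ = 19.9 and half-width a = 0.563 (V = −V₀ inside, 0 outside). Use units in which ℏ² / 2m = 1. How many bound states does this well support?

The dimensionless depth is z₀ = a√(2mV₀)/ℏ = 0.563 × √(19.90) = 2.512.
The even/odd transcendental equations gain one root per π/2 in z₀, giving N = 1 + ⌊2z₀/π⌋ = 1 + ⌊1.599⌋ = 2.

N = 2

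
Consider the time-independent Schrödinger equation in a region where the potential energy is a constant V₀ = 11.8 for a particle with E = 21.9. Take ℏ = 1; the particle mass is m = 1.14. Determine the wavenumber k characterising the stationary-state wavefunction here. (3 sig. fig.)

k = 4.80

With E > V₀ the solution is oscillatory, ψ ∝ e^{±ikx} with k = √(2m(E − V₀))/ℏ.
k = √(2 × 1.14 × 10.1) = 4.799.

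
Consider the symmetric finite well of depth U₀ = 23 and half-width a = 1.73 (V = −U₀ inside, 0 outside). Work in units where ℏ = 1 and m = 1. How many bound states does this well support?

N = 8

The dimensionless depth is z₀ = a√(2mU₀)/ℏ = 1.73 × √(46.00) = 11.73.
The even/odd transcendental equations gain one root per π/2 in z₀, giving N = 1 + ⌊2z₀/π⌋ = 1 + ⌊7.470⌋ = 8.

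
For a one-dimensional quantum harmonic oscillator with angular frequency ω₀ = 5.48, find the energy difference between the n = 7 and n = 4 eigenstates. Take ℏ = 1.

E_n = ℏω₀(n + ½), so ΔE = (7 − 4) ℏω₀ = 3 × 5.48 = 16.44.

ΔE = 16.4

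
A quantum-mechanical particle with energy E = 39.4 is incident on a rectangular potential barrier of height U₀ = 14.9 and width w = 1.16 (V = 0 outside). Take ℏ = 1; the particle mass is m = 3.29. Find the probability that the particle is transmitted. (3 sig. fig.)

Above the barrier the interior wavenumber is k₂ = √(2m(E − U₀))/ℏ = 12.70, giving phase k₂w = 14.73.
T = [1 + U₀² sin²(k₂w) / (4E(E − U₀))]⁻¹ = 1/1.040 = 0.962.

T = 0.962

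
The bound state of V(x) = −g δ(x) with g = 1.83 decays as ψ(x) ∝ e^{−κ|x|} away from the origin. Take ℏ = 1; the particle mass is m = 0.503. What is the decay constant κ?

Integrating the TISE across x = 0 gives the cusp condition ψ'(0⁺) − ψ'(0⁻) = −(2mg/ℏ²)ψ(0).
With ψ ∝ e^{−κ|x|} this yields −2κ = −2mg/ℏ², so κ = mg/ℏ² = 0.9205.

κ = 0.920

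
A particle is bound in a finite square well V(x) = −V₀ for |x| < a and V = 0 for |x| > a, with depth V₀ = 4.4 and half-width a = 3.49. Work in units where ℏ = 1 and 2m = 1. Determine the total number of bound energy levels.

N = 5

Define the well-strength parameter z₀ = (a/ℏ)√(2mV₀) = 3.49 × √(2·0.5·4.4) = 7.321.
The even/odd transcendental equations gain one root per π/2 in z₀, giving N = 1 + ⌊2z₀/π⌋ = 1 + ⌊4.660⌋ = 5.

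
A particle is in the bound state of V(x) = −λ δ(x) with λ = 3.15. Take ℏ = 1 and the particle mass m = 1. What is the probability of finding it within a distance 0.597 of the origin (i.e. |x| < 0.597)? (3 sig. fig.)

The normalised bound state is ψ = √κ e^{−κ|x|} with κ = mλ/ℏ² = 3.150.
P(|x| < d) = ∫_{−d}^{d} κ e^{−2κ|x|} dx = 1 − e^{−2κd} = 1 − e^{−3.761} = 0.9767.

P = 0.977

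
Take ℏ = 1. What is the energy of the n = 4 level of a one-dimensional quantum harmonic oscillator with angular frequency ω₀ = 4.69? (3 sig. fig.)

E = 21.1

The oscillator eigenvalues are E_n = ℏω₀(n + ½), so E_4 = 4.69 × 4.5 = 21.11.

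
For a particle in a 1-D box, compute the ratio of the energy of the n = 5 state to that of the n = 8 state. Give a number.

E_n = n²π²ℏ²/(2mL²) so the ratio is n₂²/n₁² = 25/64 = 0.390625.

0.390625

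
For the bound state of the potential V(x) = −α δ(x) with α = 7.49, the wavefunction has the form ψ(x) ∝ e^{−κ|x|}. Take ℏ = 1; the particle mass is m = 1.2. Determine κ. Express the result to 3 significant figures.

κ = 8.99

Integrating the TISE across x = 0 gives the cusp condition ψ'(0⁺) − ψ'(0⁻) = −(2mα/ℏ²)ψ(0).
With ψ ∝ e^{−κ|x|} this yields −2κ = −2mα/ℏ², so κ = mα/ℏ² = 8.988.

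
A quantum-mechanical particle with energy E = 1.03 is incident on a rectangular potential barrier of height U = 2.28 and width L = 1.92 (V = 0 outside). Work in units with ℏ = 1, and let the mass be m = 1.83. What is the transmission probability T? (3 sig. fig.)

T = 0.00107

Since E < U the interior solution is evanescent with decay constant κ = √(2m(U − E))/ℏ = 2.139.
κL = 4.107, sinh(κL) = 30.37.
Matching ψ, ψ′ at both faces gives T = [1 + U² sinh²(κL) / (4E(U − E))]⁻¹ = 1/931.7 = 0.00107.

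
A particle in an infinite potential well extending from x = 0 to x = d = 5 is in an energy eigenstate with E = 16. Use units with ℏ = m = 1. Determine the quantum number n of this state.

From E_n = n²π²ℏ²/(2md²) invert to n = √(2md²E)/(πℏ).
n = (5/π) × √(2 × 1 × 16) = 9.003 → n = 9.

n = 9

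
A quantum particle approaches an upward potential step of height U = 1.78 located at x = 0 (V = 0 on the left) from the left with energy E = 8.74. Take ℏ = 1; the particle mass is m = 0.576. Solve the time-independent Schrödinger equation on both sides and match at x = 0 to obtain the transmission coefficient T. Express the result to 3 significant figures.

The wavenumbers are k₁ = √(2mE)/ℏ = 3.173 on the left and k₂ = √(2m(E − U))/ℏ = 2.832 on the right.
Continuity of ψ and ψ′ at the step yields the reflection amplitude r = (k₁ − k₂)/(k₁ + k₂) = 0.05687; thus R = |r|² = 0.003234, T = 0.9968.

T = 0.997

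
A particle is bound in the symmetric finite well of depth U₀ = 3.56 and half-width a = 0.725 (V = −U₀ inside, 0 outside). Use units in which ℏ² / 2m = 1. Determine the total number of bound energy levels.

N = 1

Define the well-strength parameter z₀ = (a/ℏ)√(2mU₀) = 0.725 × √(2·0.5·3.56) = 1.368.
A new bound state (alternating even/odd) appears each time z₀ passes a multiple of π/2, so N = ⌊2z₀/π⌋ + 1 = ⌊0.8708⌋ + 1 = 1.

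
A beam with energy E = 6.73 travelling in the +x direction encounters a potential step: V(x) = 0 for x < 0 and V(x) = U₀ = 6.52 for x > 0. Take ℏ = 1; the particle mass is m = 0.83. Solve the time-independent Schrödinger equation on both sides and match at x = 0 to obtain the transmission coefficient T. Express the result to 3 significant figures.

T = 0.510

The wavenumbers are k₁ = √(2mE)/ℏ = 3.342 on the left and k₂ = √(2m(E − U₀))/ℏ = 0.5904 on the right.
Matching ψ and ψ′ at x = 0 gives r = (k₁ − k₂)/(k₁ + k₂), so R = r² = 0.4896 and T = 1 − R = 0.5104.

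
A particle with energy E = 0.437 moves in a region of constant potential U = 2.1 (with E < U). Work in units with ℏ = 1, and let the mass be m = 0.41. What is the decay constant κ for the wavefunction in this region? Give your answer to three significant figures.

κ = 1.17

Since E < U the TISE in this region is ψ'' = κ²ψ with κ = √(2m(U − E))/ℏ.
κ = √(2 × 0.41 × 1.663) = 1.168.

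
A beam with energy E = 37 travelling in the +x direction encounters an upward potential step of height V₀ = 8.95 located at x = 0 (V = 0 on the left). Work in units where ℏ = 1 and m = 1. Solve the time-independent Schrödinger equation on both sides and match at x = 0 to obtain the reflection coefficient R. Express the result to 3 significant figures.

On each side the TISE gives plane waves with k = √(2m(E − V))/ℏ: k₁ = √(2·1·37) = 8.602, k₂ = √(2·1·28.05) = 7.490.
Matching ψ and ψ′ at x = 0 gives r = (k₁ − k₂)/(k₁ + k₂), so R = r² = 0.004778 and T = 1 − R = 0.9952.

R = 0.00478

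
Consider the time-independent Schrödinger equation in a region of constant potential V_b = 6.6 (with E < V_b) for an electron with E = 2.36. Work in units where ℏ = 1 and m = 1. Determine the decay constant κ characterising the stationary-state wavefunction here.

κ = 2.91

Since E < V_b the TISE in this region is ψ'' = κ²ψ with κ = √(2m(V_b − E))/ℏ.
κ = √(2 × 1 × 4.24) = 2.912.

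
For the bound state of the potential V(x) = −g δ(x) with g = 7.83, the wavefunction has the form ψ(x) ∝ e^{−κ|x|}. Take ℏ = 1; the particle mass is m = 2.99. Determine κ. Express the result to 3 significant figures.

κ = 23.4

Integrate −(ℏ²/2m)ψ'' − gδ(x)ψ = Eψ from −ε to +ε: the ψ'' term gives ψ'(0⁺) − ψ'(0⁻) and the δ term gives −(2mg/ℏ²)ψ(0).
With ψ ∝ e^{−κ|x|} this yields −2κ = −2mg/ℏ², so κ = mg/ℏ² = 23.41.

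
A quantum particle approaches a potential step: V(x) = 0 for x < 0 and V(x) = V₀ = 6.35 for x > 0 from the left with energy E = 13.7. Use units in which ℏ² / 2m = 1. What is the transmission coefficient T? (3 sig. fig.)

T = 0.976

On each side the TISE gives plane waves with k = √(2m(E − V))/ℏ: k₁ = √(2·½·13.7) = 3.701, k₂ = √(2·½·7.35) = 2.711.
Continuity of ψ and ψ′ at the step yields the reflection amplitude r = (k₁ − k₂)/(k₁ + k₂) = 0.1544; thus R = |r|² = 0.02385, T = 0.9762.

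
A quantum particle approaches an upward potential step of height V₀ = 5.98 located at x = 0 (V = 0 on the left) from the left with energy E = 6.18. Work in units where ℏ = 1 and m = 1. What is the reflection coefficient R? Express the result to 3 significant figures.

R = 0.483

The wavenumbers are k₁ = √(2mE)/ℏ = 3.516 on the left and k₂ = √(2m(E − V₀))/ℏ = 0.6325 on the right.
Matching ψ and ψ′ at x = 0 gives r = (k₁ − k₂)/(k₁ + k₂), so R = r² = 0.4831 and T = 1 − R = 0.5169.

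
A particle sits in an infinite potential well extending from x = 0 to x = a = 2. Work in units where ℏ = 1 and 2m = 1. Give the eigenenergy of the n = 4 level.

E = 39.5

The infinite-well eigenfunctions ψ_n = √(2/a) sin(nπx/a) vanish at both walls, giving E_n = n²π²ℏ²/(2ma²).
E_4 = 4² × π² / (2 × 0.5 × 2²) = 39.48.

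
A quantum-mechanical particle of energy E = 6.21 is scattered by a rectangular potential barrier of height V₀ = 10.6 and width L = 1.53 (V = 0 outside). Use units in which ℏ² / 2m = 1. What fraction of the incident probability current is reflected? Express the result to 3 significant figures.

R = 0.994

E < V₀: inside the barrier ψ ∝ e^{±κx} with κ = √(2m(V₀ − E))/ℏ = 2.095.
κL = 3.206, sinh(κL) = 12.32.
The exact tunnelling result is T⁻¹ = 1 + V₀² sinh²(κL) / [4E(V₀ − E)] = 157.3, so T = 0.00636.
R = 1 − T = 0.994.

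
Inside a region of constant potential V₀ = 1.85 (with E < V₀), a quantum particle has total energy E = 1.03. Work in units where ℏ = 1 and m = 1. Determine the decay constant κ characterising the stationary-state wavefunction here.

Since E < V₀ the TISE in this region is ψ'' = κ²ψ with κ = √(2m(V₀ − E))/ℏ.
κ = √(2 × 1 × 0.82) = 1.281.

κ = 1.28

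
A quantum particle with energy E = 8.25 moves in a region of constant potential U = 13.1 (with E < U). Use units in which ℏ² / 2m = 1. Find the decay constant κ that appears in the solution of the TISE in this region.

Since E < U the TISE in this region is ψ'' = κ²ψ with κ = √(2m(U − E))/ℏ.
κ = √(2 × 0.5 × 4.85) = 2.202.

κ = 2.20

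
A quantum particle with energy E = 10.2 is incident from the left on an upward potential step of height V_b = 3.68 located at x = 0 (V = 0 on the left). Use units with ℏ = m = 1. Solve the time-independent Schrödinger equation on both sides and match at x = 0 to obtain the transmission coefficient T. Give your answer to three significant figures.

On each side the TISE gives plane waves with k = √(2m(E − V))/ℏ: k₁ = √(2·1·10.2) = 4.517, k₂ = √(2·1·6.52) = 3.611.
Continuity of ψ and ψ′ at the step yields the reflection amplitude r = (k₁ − k₂)/(k₁ + k₂) = 0.1114; thus R = |r|² = 0.01241, T = 0.9876.

T = 0.988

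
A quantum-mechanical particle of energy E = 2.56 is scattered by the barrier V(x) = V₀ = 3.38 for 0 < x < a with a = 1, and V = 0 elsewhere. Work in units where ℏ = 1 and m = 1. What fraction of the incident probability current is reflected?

E < V₀: inside the barrier ψ ∝ e^{±κx} with κ = √(2m(V₀ − E))/ℏ = 1.281.
κa = 1.281, sinh(κa) = 1.661.
Matching ψ, ψ′ at both faces gives T = [1 + V₀² sinh²(κa) / (4E(V₀ − E))]⁻¹ = 1/4.751 = 0.210.
R = 1 − T = 0.790.

R = 0.790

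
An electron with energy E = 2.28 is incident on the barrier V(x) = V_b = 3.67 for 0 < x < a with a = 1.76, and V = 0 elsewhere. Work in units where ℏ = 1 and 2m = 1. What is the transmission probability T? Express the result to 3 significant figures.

T = 0.0577

Since E < V_b the interior solution is evanescent with decay constant κ = √(2m(V_b − E))/ℏ = 1.179.
κa = 2.075, sinh(κa) = 3.920.
The exact tunnelling result is T⁻¹ = 1 + V_b² sinh²(κa) / [4E(V_b − E)] = 17.32, so T = 0.0577.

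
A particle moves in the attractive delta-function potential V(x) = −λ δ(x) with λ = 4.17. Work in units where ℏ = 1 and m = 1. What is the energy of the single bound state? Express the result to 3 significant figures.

For x ≠ 0 the bound state is ψ ∝ e^{−κ|x|}; integrating the TISE across the delta gives the cusp condition 2κ = 2mλ/ℏ², so κ = 4.170.
Then E = −ℏ²κ²/(2m) = −mλ²/(2ℏ²) = -8.694.

E = -8.69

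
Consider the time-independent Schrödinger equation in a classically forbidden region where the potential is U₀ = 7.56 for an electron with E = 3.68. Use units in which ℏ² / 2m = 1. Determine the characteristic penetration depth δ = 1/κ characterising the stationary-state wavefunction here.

Since E < U₀ the TISE in this region is ψ'' = κ²ψ with κ = √(2m(U₀ − E))/ℏ.
κ = √(2 × 0.5 × 3.88) = 1.970. The penetration depth is δ = 1/κ = 0.508.

δ = 0.508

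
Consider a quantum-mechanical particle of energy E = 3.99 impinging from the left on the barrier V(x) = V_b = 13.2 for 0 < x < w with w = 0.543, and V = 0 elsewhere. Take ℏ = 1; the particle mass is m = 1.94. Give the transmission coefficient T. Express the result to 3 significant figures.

T = 0.00510

E < V_b: inside the barrier ψ ∝ e^{±κx} with κ = √(2m(V_b − E))/ℏ = 5.978.
κw = 3.246, sinh(κw) = 12.82.
Matching ψ, ψ′ at both faces gives T = [1 + V_b² sinh²(κw) / (4E(V_b − E))]⁻¹ = 1/195.9 = 0.00510.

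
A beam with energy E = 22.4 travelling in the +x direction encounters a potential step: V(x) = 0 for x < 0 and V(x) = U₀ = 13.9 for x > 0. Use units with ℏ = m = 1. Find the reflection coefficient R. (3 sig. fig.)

R = 0.0565

On each side the TISE gives plane waves with k = √(2m(E − V))/ℏ: k₁ = √(2·1·22.4) = 6.693, k₂ = √(2·1·8.5) = 4.123.
Continuity of ψ and ψ′ at the step yields the reflection amplitude r = (k₁ − k₂)/(k₁ + k₂) = 0.2376; thus R = |r|² = 0.05646, T = 0.9435.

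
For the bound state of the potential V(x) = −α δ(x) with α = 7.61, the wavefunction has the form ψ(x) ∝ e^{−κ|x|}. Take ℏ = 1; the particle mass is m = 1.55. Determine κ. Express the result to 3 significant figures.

κ = 11.8

Integrating the TISE across x = 0 gives the cusp condition ψ'(0⁺) − ψ'(0⁻) = −(2mα/ℏ²)ψ(0).
With ψ ∝ e^{−κ|x|} this yields −2κ = −2mα/ℏ², so κ = mα/ℏ² = 11.80.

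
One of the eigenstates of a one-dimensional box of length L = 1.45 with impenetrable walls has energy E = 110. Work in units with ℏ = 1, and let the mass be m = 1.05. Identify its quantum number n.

n = 7

From E_n = n²π²ℏ²/(2mL²) invert to n = √(2mL²E)/(πℏ).
n = (1.45/π) × √(2 × 1.05 × 110) = 7.015 → n = 7.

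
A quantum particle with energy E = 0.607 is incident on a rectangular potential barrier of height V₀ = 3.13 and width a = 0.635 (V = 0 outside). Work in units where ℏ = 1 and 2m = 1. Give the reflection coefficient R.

R = 0.693

E < V₀: inside the barrier ψ ∝ e^{±κx} with κ = √(2m(V₀ − E))/ℏ = 1.588.
κa = 1.009, sinh(κa) = 1.189.
Matching ψ, ψ′ at both faces gives T = [1 + V₀² sinh²(κa) / (4E(V₀ − E))]⁻¹ = 1/3.259 = 0.307.
R = 1 − T = 0.693.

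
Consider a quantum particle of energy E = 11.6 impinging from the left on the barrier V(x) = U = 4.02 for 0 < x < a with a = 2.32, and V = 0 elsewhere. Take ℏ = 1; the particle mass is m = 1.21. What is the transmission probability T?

T = 0.989

Above the barrier the interior wavenumber is k₂ = √(2m(E − U))/ℏ = 4.283, giving phase k₂a = 9.936.
T = [1 + U² sin²(k₂a) / (4E(E − U))]⁻¹ = 1/1.011 = 0.989.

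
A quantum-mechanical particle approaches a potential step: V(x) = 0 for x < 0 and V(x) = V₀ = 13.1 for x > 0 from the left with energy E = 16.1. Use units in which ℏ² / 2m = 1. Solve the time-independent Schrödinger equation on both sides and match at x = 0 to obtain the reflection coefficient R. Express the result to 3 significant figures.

On each side the TISE gives plane waves with k = √(2m(E − V))/ℏ: k₁ = √(2·½·16.1) = 4.012, k₂ = √(2·½·3) = 1.732.
Matching ψ and ψ′ at x = 0 gives r = (k₁ − k₂)/(k₁ + k₂), so R = r² = 0.1576 and T = 1 − R = 0.8424.

R = 0.158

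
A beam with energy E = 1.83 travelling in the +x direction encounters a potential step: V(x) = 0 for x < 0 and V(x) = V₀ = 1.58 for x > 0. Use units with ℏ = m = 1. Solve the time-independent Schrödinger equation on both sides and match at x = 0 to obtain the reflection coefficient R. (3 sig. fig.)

R = 0.212

The wavenumbers are k₁ = √(2mE)/ℏ = 1.913 on the left and k₂ = √(2m(E − V₀))/ℏ = 0.7071 on the right.
Continuity of ψ and ψ′ at the step yields the reflection amplitude r = (k₁ − k₂)/(k₁ + k₂) = 0.4603; thus R = |r|² = 0.2118, T = 0.7882.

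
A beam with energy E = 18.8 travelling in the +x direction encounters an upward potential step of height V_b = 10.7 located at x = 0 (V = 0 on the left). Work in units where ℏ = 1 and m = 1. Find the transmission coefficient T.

T = 0.957

The wavenumbers are k₁ = √(2mE)/ℏ = 6.132 on the left and k₂ = √(2m(E − V_b))/ℏ = 4.025 on the right.
Continuity of ψ and ψ′ at the step yields the reflection amplitude r = (k₁ − k₂)/(k₁ + k₂) = 0.2074; thus R = |r|² = 0.04303, T = 0.9570.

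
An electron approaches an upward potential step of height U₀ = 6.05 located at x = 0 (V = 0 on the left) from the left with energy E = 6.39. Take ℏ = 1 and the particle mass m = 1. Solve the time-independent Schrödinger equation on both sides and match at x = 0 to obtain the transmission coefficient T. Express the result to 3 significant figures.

T = 0.609

On each side the TISE gives plane waves with k = √(2m(E − V))/ℏ: k₁ = √(2·1·6.39) = 3.575, k₂ = √(2·1·0.34) = 0.8246.
Continuity of ψ and ψ′ at the step yields the reflection amplitude r = (k₁ − k₂)/(k₁ + k₂) = 0.6251; thus R = |r|² = 0.3908, T = 0.6092.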